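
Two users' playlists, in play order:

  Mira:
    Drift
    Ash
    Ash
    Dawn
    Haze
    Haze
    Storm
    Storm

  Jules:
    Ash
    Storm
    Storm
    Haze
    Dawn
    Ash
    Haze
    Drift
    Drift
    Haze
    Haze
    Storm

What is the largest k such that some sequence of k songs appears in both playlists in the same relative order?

Taking Ash at Mira[2]=Jules[1]; then Ash at Mira[3]=Jules[6]; then Haze at Mira[5]=Jules[10]; then Haze at Mira[6]=Jules[11]; then Storm at Mira[8]=Jules[12] gives a common subsequence of length 5. The LCS DP gives dp[8][12] = 5, so this is optimal.

5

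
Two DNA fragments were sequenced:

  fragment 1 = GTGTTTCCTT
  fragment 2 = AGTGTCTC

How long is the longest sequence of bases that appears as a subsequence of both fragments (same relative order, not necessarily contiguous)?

Let dp[i][j] be the LCS length of the first i bases of fragment 1 and the first j bases of fragment 2. dp[i][j] = dp[i-1][j-1]+1 when the i-th and j-th bases match, else max(dp[i-1][j], dp[i][j-1]).
    ·  A  G  T  G  T  C  T  C
 ·  0  0  0  0  0  0  0  0  0
 G  0  0  1  1  1  1  1  1  1
 T  0  0  1  2  2  2  2  2  2
 G  0  0  1  2  3  3  3  3  3
 T  0  0  1  2  3  4  4  4  4
 T  0  0  1  2  3  4  4  5  5
 T  0  0  1  2  3  4  4  5  5
 C  0  0  1  2  3  4  5  5  6
 C  0  0  1  2  3  4  5  5  6
 T  0  0  1  2  3  4  5  6  6
 T  0  0  1  2  3  4  5  6  6
dp[10][8] = 6. One LCS (by backtracking along matches): GTGTTC.

6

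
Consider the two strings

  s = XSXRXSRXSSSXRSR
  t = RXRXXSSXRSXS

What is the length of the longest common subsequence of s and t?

One common subsequence of length 9: X (s #3, t #2) → R (s #4, t #3) → X (s #5, t #4) → X (s #8, t #5) → S (s #9, t #6) → S (s #10, t #7) → S (s #11, t #10) → X (s #12, t #11) → S (s #14, t #12). dp[15][12] = 9 confirms this is the maximum.

9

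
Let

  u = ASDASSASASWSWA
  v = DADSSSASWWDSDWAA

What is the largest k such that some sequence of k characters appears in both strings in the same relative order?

11

Pick A at u[1]=v[2] → D at u[3]=v[3] → S at u[5]=v[4] → S at u[6]=v[5] → S at u[8]=v[6] → A at u[9]=v[7] → S at u[10]=v[8] → W at u[11]=v[10] → S at u[12]=v[12] → W at u[13]=v[14] → A at u[14]=v[16]; all 11 characters appear in both, in order, and the DP table's final entry dp[14][16] is also 11, so no common subsequence is longer.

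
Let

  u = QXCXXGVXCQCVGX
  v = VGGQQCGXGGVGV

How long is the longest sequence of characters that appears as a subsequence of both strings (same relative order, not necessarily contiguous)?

6

Match Q at u[1]=v[5] → C at u[3]=v[6] → X at u[4]=v[8] → G at u[6]=v[10] → V at u[7]=v[11] → V at u[12]=v[13] — 6 characters in the same relative order in both, and the DP table's final entry dp[14][13] is also 6, so no common subsequence is longer.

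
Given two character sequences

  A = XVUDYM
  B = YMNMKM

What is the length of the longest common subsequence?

2

Taking Y at A[5]=B[1]; then M at A[6]=B[6] gives a common subsequence of length 2. dp[6][6] = 2 confirms this is the maximum.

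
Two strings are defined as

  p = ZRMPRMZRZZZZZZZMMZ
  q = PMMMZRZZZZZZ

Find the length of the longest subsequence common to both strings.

10

Match M at p[3]=q[3]; then M at p[6]=q[4]; then Z at p[7]=q[5]; then R at p[8]=q[6]; then Z at p[11]=q[7]; then Z at p[12]=q[8]; then Z at p[13]=q[9]; then Z at p[14]=q[10]; then Z at p[15]=q[11]; then Z at p[18]=q[12] — 10 characters in the same relative order in both. The LCS DP gives dp[18][12] = 10, so this is optimal.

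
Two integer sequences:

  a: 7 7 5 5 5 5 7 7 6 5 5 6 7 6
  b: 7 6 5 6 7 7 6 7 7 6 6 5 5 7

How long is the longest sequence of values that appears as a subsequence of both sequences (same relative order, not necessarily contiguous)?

Pick 7 (a #1, b #5), then 7 (a #2, b #6), then 7 (a #7, b #8), then 7 (a #8, b #9), then 6 (a #9, b #11), then 5 (a #10, b #12), then 5 (a #11, b #13), then 7 (a #13, b #14); all 8 values appear in both, in order, and the DP table's final entry dp[14][14] is also 8, so no common subsequence is longer.

8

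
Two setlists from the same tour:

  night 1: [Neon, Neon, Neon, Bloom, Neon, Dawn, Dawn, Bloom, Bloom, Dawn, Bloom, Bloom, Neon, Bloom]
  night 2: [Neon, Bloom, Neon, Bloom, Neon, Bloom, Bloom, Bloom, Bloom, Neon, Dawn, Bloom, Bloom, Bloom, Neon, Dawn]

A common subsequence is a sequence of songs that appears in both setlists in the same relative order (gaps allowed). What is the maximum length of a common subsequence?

10

One common subsequence of length 10: Neon [1,1] → Neon [2,3] → Neon [3,5] → Bloom [4,9] → Neon [5,10] → Dawn [7,11] → Bloom [9,12] → Bloom [11,13] → Bloom [12,14] → Neon [13,15]. The LCS DP gives dp[14][16] = 10, so this is optimal.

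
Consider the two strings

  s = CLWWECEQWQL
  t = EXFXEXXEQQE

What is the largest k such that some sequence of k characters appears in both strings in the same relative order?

4

Match E at s[5]=t[5]; then E at s[7]=t[8]; then Q at s[8]=t[9]; then Q at s[10]=t[10] — 4 characters in the same relative order in both. Since dp[11][11] = 4, nothing longer is possible.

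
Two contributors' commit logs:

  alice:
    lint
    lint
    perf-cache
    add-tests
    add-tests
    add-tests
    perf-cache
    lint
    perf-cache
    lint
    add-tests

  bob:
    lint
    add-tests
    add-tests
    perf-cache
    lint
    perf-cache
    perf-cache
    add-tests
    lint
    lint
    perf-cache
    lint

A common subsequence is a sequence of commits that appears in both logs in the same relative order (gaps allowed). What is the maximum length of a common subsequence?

One common subsequence of length 7: lint (alice #1, bob #1), then lint (alice #2, bob #5), then perf-cache (alice #3, bob #7), then add-tests (alice #4, bob #8), then lint (alice #8, bob #10), then perf-cache (alice #9, bob #11), then lint (alice #10, bob #12). dp[11][12] = 7 confirms this is the maximum.

7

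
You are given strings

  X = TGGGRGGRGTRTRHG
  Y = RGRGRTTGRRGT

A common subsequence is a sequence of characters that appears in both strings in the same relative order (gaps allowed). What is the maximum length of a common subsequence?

8

Pick G (X #4, Y #2), then R (X #5, Y #3), then G (X #7, Y #4), then R (X #8, Y #5), then G (X #9, Y #8), then R (X #11, Y #9), then R (X #13, Y #10), then G (X #15, Y #11); all 8 characters appear in both, in order. Since dp[15][12] = 8, nothing longer is possible.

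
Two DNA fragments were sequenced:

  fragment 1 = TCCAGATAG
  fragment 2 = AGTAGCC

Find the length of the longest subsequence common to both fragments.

5

One common subsequence of length 5: A (fragment 1 #4, fragment 2 #1); then G (fragment 1 #5, fragment 2 #2); then T (fragment 1 #7, fragment 2 #3); then A (fragment 1 #8, fragment 2 #4); then G (fragment 1 #9, fragment 2 #5), and the DP table's final entry dp[9][7] is also 5, so no common subsequence is longer.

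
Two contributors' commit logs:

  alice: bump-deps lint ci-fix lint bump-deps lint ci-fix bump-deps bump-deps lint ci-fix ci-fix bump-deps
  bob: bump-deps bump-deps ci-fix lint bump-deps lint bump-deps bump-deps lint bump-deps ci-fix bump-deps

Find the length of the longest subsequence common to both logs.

One common subsequence of length 10: bump-deps [1,2], then ci-fix [3,3], then lint [4,4], then bump-deps [5,5], then lint [6,6], then bump-deps [8,7], then bump-deps [9,8], then lint [10,9], then ci-fix [12,11], then bump-deps [13,12], and the DP table's final entry dp[13][12] is also 10, so no common subsequence is longer.

10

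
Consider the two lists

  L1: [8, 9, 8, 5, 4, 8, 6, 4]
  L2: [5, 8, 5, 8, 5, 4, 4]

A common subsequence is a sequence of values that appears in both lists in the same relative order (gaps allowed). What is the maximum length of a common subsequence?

Let dp[i][j] be the LCS length of the first i values of L1 and the first j values of L2. dp[i][j] = dp[i-1][j-1]+1 when the i-th and j-th values match, else max(dp[i-1][j], dp[i][j-1]).
    ·  5  8  5  8  5  4  4
 ·  0  0  0  0  0  0  0  0
 8  0  0  1  1  1  1  1  1
 9  0  0  1  1  1  1  1  1
 8  0  0  1  1  2  2  2  2
 5  0  1  1  2  2  3  3  3
 4  0  1  1  2  2  3  4  4
 8  0  1  2  2  3  3  4  4
 6  0  1  2  2  3  3  4  4
 4  0  1  2  2  3  3  4  5
dp[8][7] = 5. One LCS (by backtracking along matches): 8, 8, 5, 4, 4.

5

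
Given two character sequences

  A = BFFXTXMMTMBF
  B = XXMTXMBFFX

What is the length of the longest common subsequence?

One common subsequence of length 7: X (A #4, B #1) → X (A #6, B #2) → M (A #8, B #3) → T (A #9, B #4) → M (A #10, B #6) → B (A #11, B #7) → F (A #12, B #9). The LCS DP gives dp[12][10] = 7, so this is optimal.

7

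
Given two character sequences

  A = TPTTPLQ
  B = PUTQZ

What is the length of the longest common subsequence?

One common subsequence of length 3: P [2,1], then T [4,3], then Q [7,4]. dp[7][5] = 3 confirms this is the maximum.

3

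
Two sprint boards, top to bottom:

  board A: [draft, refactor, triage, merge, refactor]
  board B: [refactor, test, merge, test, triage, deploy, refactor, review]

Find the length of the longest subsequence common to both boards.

3

Pick refactor [2,1], then triage [3,5], then refactor [5,7]; all 3 tasks appear in both, in order. The LCS DP gives dp[5][8] = 3, so this is optimal.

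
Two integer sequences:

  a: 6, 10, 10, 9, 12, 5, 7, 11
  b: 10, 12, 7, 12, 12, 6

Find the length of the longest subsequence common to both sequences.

3

One common subsequence of length 3: 10 (a #3, b #1), then 12 (a #5, b #2), then 7 (a #7, b #3). The LCS DP gives dp[8][6] = 3, so this is optimal.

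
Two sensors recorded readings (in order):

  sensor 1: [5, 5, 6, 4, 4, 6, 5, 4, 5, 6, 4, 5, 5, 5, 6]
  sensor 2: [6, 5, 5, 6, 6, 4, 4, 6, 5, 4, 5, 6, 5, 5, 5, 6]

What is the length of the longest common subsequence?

14

Pick 5 at sensor 1[1]=sensor 2[2], then 5 at sensor 1[2]=sensor 2[3], then 6 at sensor 1[3]=sensor 2[5], then 4 at sensor 1[4]=sensor 2[6], then 4 at sensor 1[5]=sensor 2[7], then 6 at sensor 1[6]=sensor 2[8], then 5 at sensor 1[7]=sensor 2[9], then 4 at sensor 1[8]=sensor 2[10], then 5 at sensor 1[9]=sensor 2[11], then 6 at sensor 1[10]=sensor 2[12], then 5 at sensor 1[12]=sensor 2[13], then 5 at sensor 1[13]=sensor 2[14], then 5 at sensor 1[14]=sensor 2[15], then 6 at sensor 1[15]=sensor 2[16]; all 14 values appear in both, in order. dp[15][16] = 14 confirms this is the maximum.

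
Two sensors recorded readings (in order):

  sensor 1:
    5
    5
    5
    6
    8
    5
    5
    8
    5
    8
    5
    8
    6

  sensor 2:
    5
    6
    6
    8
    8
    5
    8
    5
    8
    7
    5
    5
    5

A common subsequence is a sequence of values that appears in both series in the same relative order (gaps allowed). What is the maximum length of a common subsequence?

8

One common subsequence of length 8: 5 [1,1], 6 [4,3], 8 [5,5], 5 [6,6], 5 [7,8], 8 [8,9], 5 [9,12], 5 [11,13]. dp[13][13] = 8 confirms this is the maximum.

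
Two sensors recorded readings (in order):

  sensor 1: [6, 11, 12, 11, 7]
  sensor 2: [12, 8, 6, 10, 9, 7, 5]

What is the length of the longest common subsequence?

Let dp[i][j] be the LCS length of the first i values of sensor 1 and the first j values of sensor 2. dp[i][j] = dp[i-1][j-1]+1 when the i-th and j-th values match, else max(dp[i-1][j], dp[i][j-1]).
    · 12  8  6 10  9  7  5
 ·  0  0  0  0  0  0  0  0
 6  0  0  0  1  1  1  1  1
11  0  0  0  1  1  1  1  1
12  0  1  1  1  1  1  1  1
11  0  1  1  1  1  1  1  1
 7  0  1  1  1  1  1  2  2
dp[5][7] = 2. One LCS (by backtracking along matches): 6, 7.

2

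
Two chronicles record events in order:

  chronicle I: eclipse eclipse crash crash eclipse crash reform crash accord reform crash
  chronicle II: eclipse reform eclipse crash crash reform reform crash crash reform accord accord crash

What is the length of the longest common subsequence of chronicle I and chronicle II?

8

Pick eclipse at chronicle I[1]=chronicle II[1] → eclipse at chronicle I[2]=chronicle II[3] → crash at chronicle I[3]=chronicle II[5] → crash at chronicle I[4]=chronicle II[8] → crash at chronicle I[6]=chronicle II[9] → reform at chronicle I[7]=chronicle II[10] → accord at chronicle I[9]=chronicle II[12] → crash at chronicle I[11]=chronicle II[13]; all 8 events appear in both, in order. The LCS DP gives dp[11][13] = 8, so this is optimal.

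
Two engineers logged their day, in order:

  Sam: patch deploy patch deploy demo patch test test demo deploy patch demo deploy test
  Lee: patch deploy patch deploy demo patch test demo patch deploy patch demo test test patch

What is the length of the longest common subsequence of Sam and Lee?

Pick patch at Sam[1]=Lee[1] → deploy at Sam[2]=Lee[2] → patch at Sam[3]=Lee[3] → deploy at Sam[4]=Lee[4] → demo at Sam[5]=Lee[5] → patch at Sam[6]=Lee[6] → test at Sam[8]=Lee[7] → demo at Sam[9]=Lee[8] → deploy at Sam[10]=Lee[10] → patch at Sam[11]=Lee[11] → demo at Sam[12]=Lee[12] → test at Sam[14]=Lee[14]; all 12 tasks appear in both, in order. Since dp[14][15] = 12, nothing longer is possible.

12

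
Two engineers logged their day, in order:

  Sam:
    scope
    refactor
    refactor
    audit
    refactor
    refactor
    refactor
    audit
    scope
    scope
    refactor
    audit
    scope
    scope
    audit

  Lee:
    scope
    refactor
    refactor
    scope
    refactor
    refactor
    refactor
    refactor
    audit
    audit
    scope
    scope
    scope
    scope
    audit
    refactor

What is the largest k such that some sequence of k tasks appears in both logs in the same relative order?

Match scope [1,1] → refactor [2,3] → refactor [3,5] → refactor [5,6] → refactor [6,7] → refactor [7,8] → audit [8,10] → scope [9,11] → scope [10,12] → scope [13,13] → scope [14,14] → audit [15,15] — 12 tasks in the same relative order in both. dp[15][16] = 12 confirms this is the maximum.

12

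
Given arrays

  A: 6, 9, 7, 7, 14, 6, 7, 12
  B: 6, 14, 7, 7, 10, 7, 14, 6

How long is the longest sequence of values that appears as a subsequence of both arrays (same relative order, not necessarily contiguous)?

5

One common subsequence of length 5: 6 (A #1, B #1) → 7 (A #3, B #4) → 7 (A #4, B #6) → 14 (A #5, B #7) → 6 (A #6, B #8). dp[8][8] = 5 confirms this is the maximum.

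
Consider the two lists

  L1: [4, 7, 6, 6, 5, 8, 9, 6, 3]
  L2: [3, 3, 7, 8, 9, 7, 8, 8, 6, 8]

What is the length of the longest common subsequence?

Match 7 (L1 #2, L2 #3), then 8 (L1 #6, L2 #4), then 9 (L1 #7, L2 #5), then 6 (L1 #8, L2 #9) — 4 values in the same relative order in both. The LCS DP gives dp[9][10] = 4, so this is optimal.

4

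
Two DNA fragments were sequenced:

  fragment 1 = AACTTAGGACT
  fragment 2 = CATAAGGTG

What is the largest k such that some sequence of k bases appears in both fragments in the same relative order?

6

Pick A (fragment 1 #1, fragment 2 #2), then A (fragment 1 #2, fragment 2 #4), then A (fragment 1 #6, fragment 2 #5), then G (fragment 1 #7, fragment 2 #6), then G (fragment 1 #8, fragment 2 #7), then T (fragment 1 #11, fragment 2 #8); all 6 bases appear in both, in order. dp[11][9] = 6 confirms this is the maximum.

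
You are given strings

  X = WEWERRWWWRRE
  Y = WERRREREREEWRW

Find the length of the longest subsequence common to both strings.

7

One common subsequence of length 7: W [1,1], then E [2,2], then E [4,6], then R [5,7], then R [6,9], then W [7,12], then W [9,14]. dp[12][14] = 7 confirms this is the maximum.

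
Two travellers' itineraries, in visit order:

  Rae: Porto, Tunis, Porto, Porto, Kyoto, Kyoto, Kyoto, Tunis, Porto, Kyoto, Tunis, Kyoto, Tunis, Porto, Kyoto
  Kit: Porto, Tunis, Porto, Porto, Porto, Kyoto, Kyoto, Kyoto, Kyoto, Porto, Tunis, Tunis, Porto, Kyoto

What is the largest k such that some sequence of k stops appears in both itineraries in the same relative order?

12

One common subsequence of length 12: Porto (Rae #1, Kit #1); then Tunis (Rae #2, Kit #2); then Porto (Rae #3, Kit #4); then Porto (Rae #4, Kit #5); then Kyoto (Rae #5, Kit #7); then Kyoto (Rae #6, Kit #8); then Kyoto (Rae #7, Kit #9); then Porto (Rae #9, Kit #10); then Tunis (Rae #11, Kit #11); then Tunis (Rae #13, Kit #12); then Porto (Rae #14, Kit #13); then Kyoto (Rae #15, Kit #14), and the DP table's final entry dp[15][14] is also 12, so no common subsequence is longer.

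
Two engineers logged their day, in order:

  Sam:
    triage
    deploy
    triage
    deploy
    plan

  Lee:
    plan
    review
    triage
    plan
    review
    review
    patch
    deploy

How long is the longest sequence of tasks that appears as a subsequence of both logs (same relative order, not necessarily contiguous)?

2

Taking triage (Sam #1, Lee #3), then deploy (Sam #4, Lee #8) gives a common subsequence of length 2. Since dp[5][8] = 2, nothing longer is possible.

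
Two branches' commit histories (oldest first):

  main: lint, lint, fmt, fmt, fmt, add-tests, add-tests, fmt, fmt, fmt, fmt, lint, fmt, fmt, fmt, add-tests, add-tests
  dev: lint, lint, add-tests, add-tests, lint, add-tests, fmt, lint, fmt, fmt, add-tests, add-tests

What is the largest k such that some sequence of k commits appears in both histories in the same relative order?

10

Taking lint (main #1, dev #1) → lint (main #2, dev #2) → add-tests (main #6, dev #4) → add-tests (main #7, dev #6) → fmt (main #11, dev #7) → lint (main #12, dev #8) → fmt (main #14, dev #9) → fmt (main #15, dev #10) → add-tests (main #16, dev #11) → add-tests (main #17, dev #12) gives a common subsequence of length 10, and the DP table's final entry dp[17][12] is also 10, so no common subsequence is longer.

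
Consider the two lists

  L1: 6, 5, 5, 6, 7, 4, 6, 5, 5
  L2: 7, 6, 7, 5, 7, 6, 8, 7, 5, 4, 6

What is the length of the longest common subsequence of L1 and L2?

Match 6 (L1 #1, L2 #2); then 5 (L1 #2, L2 #4); then 6 (L1 #4, L2 #6); then 7 (L1 #5, L2 #8); then 4 (L1 #6, L2 #10); then 6 (L1 #7, L2 #11) — 6 values in the same relative order in both. dp[9][11] = 6 confirms this is the maximum.

6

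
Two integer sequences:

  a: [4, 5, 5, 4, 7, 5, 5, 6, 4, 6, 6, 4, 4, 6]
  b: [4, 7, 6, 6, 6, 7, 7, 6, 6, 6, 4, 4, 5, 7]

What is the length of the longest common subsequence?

Taking 4 [1,1], 7 [5,7], 6 [8,8], 6 [10,9], 6 [11,10], 4 [12,11], 4 [13,12] gives a common subsequence of length 7. Since dp[14][14] = 7, nothing longer is possible.

7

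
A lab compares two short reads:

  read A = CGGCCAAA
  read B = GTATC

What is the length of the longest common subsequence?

Match G [2,1] → C [5,5] — 2 bases in the same relative order in both. dp[8][5] = 2 confirms this is the maximum.

2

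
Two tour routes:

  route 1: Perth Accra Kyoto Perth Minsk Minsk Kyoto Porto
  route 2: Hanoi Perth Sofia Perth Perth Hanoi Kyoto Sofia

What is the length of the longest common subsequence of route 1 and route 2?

3

Pick Perth [1,4] → Perth [4,5] → Kyoto [7,7]; all 3 stops appear in both, in order. The LCS DP gives dp[8][8] = 3, so this is optimal.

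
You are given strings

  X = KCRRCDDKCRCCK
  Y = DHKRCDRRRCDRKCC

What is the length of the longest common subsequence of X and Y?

9

Match K [1,3], C [2,5], R [3,8], R [4,9], C [5,10], D [6,11], K [8,13], C [11,14], C [12,15] — 9 characters in the same relative order in both. The LCS DP gives dp[13][15] = 9, so this is optimal.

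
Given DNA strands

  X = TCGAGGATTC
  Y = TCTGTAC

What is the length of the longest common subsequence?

5

One common subsequence of length 5: T [1,1] → C [2,2] → G [3,4] → A [7,6] → C [10,7]. Since dp[10][7] = 5, nothing longer is possible.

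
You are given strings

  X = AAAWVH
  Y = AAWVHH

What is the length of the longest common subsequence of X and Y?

Let dp[i][j] be the LCS length of the first i characters of X and the first j characters of Y. dp[i][j] = dp[i-1][j-1]+1 when the i-th and j-th characters match, else max(dp[i-1][j], dp[i][j-1]).
    ·  A  A  W  V  H  H
 ·  0  0  0  0  0  0  0
 A  0  1  1  1  1  1  1
 A  0  1  2  2  2  2  2
 A  0  1  2  2  2  2  2
 W  0  1  2  3  3  3  3
 V  0  1  2  3  4  4  4
 H  0  1  2  3  4  5  5
dp[6][6] = 5. One LCS (by backtracking along matches): AAWVH.

5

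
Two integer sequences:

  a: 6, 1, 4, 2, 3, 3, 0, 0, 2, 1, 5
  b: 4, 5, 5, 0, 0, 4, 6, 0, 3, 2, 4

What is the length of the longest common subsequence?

Let dp[i][j] be the LCS length of the first i values of a and the first j values of b. dp[i][j] = dp[i-1][j-1]+1 when the i-th and j-th values match, else max(dp[i-1][j], dp[i][j-1]).
    ·  4  5  5  0  0  4  6  0  3  2  4
 ·  0  0  0  0  0  0  0  0  0  0  0  0
 6  0  0  0  0  0  0  0  1  1  1  1  1
 1  0  0  0  0  0  0  0  1  1  1  1  1
 4  0  1  1  1  1  1  1  1  1  1  1  2
 2  0  1  1  1  1  1  1  1  1  1  2  2
 3  0  1  1  1  1  1  1  1  1  2  2  2
 3  0  1  1  1  1  1  1  1  1  2  2  2
 0  0  1  1  1  2  2  2  2  2  2  2  2
 0  0  1  1  1  2  3  3  3  3  3  3  3
 2  0  1  1  1  2  3  3  3  3  3  4  4
 1  0  1  1  1  2  3  3  3  3  3  4  4
 5  0  1  2  2  2  3  3  3  3  3  4  4
dp[11][11] = 4. One LCS (by backtracking along matches): 4, 0, 0, 2.

4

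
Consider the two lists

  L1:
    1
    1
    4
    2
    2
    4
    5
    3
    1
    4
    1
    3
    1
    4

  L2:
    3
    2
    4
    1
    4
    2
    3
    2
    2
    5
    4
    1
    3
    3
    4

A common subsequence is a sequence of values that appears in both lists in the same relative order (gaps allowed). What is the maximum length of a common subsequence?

Taking 1 at L1[2]=L2[4], then 4 at L1[3]=L2[5], then 2 at L1[4]=L2[8], then 2 at L1[5]=L2[9], then 5 at L1[7]=L2[10], then 4 at L1[10]=L2[11], then 1 at L1[11]=L2[12], then 3 at L1[12]=L2[14], then 4 at L1[14]=L2[15] gives a common subsequence of length 9. Since dp[14][15] = 9, nothing longer is possible.

9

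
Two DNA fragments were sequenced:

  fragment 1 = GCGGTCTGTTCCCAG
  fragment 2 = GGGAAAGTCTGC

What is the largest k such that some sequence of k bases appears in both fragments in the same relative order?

Pick G at fragment 1[1]=fragment 2[2], then G at fragment 1[3]=fragment 2[3], then G at fragment 1[4]=fragment 2[7], then T at fragment 1[5]=fragment 2[8], then C at fragment 1[6]=fragment 2[9], then T at fragment 1[7]=fragment 2[10], then G at fragment 1[8]=fragment 2[11], then C at fragment 1[13]=fragment 2[12]; all 8 bases appear in both, in order, and the DP table's final entry dp[15][12] is also 8, so no common subsequence is longer.

8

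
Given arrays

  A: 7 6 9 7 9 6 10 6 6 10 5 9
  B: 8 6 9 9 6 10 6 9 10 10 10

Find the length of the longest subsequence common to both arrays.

Let dp[i][j] be the LCS length of the first i values of A and the first j values of B. dp[i][j] = dp[i-1][j-1]+1 when the i-th and j-th values match, else max(dp[i-1][j], dp[i][j-1]).
    ·  8  6  9  9  6 10  6  9 10 10 10
 ·  0  0  0  0  0  0  0  0  0  0  0  0
 7  0  0  0  0  0  0  0  0  0  0  0  0
 6  0  0  1  1  1  1  1  1  1  1  1  1
 9  0  0  1  2  2  2  2  2  2  2  2  2
 7  0  0  1  2  2  2  2  2  2  2  2  2
 9  0  0  1  2  3  3  3  3  3  3  3  3
 6  0  0  1  2  3  4  4  4  4  4  4  4
10  0  0  1  2  3  4  5  5  5  5  5  5
 6  0  0  1  2  3  4  5  6  6  6  6  6
 6  0  0  1  2  3  4  5  6  6  6  6  6
10  0  0  1  2  3  4  5  6  6  7  7  7
 5  0  0  1  2  3  4  5  6  6  7  7  7
 9  0  0  1  2  3  4  5  6  7  7  7  7
dp[12][11] = 7. One LCS (by backtracking along matches): 6, 9, 9, 6, 10, 6, 10.

7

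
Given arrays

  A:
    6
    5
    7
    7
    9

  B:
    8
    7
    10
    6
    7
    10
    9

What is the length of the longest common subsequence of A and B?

Let dp[i][j] be the LCS length of the first i values of A and the first j values of B. dp[i][j] = dp[i-1][j-1]+1 when the i-th and j-th values match, else max(dp[i-1][j], dp[i][j-1]).
    ·  8  7 10  6  7 10  9
 ·  0  0  0  0  0  0  0  0
 6  0  0  0  0  1  1  1  1
 5  0  0  0  0  1  1  1  1
 7  0  0  1  1  1  2  2  2
 7  0  0  1  1  1  2  2  2
 9  0  0  1  1  1  2  2  3
dp[5][7] = 3. One LCS (by backtracking along matches): 6, 7, 9.

3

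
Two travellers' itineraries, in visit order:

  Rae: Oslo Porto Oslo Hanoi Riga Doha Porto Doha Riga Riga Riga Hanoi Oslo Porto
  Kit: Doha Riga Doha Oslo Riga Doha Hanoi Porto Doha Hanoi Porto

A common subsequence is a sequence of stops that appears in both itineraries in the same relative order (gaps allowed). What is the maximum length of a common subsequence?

Taking Oslo (Rae #3, Kit #4) → Riga (Rae #5, Kit #5) → Doha (Rae #6, Kit #6) → Porto (Rae #7, Kit #8) → Doha (Rae #8, Kit #9) → Hanoi (Rae #12, Kit #10) → Porto (Rae #14, Kit #11) gives a common subsequence of length 7. The LCS DP gives dp[14][11] = 7, so this is optimal.

7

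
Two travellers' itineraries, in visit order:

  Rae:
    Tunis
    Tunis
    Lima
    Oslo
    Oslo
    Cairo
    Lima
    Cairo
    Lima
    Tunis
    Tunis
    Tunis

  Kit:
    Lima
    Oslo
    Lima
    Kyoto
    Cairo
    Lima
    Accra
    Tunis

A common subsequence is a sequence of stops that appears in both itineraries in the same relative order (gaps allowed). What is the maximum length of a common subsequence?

Taking Lima (Rae #3, Kit #1) → Oslo (Rae #5, Kit #2) → Lima (Rae #7, Kit #3) → Cairo (Rae #8, Kit #5) → Lima (Rae #9, Kit #6) → Tunis (Rae #12, Kit #8) gives a common subsequence of length 6. The LCS DP gives dp[12][8] = 6, so this is optimal.

6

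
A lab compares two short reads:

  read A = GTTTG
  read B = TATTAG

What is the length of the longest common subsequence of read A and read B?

One common subsequence of length 4: T at read A[2]=read B[1], then T at read A[3]=read B[3], then T at read A[4]=read B[4], then G at read A[5]=read B[6]. dp[5][6] = 4 confirms this is the maximum.

4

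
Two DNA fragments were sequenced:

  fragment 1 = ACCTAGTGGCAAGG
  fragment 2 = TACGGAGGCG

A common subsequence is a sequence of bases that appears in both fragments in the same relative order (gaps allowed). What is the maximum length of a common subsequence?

One common subsequence of length 7: A (fragment 1 #1, fragment 2 #2), C (fragment 1 #2, fragment 2 #3), A (fragment 1 #5, fragment 2 #6), G (fragment 1 #8, fragment 2 #7), G (fragment 1 #9, fragment 2 #8), C (fragment 1 #10, fragment 2 #9), G (fragment 1 #14, fragment 2 #10), and the DP table's final entry dp[14][10] is also 7, so no common subsequence is longer.

7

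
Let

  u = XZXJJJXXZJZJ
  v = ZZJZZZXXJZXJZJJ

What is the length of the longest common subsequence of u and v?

Taking Z (u #2, v #2); then J (u #4, v #3); then X (u #7, v #7); then X (u #8, v #8); then Z (u #9, v #10); then J (u #10, v #12); then Z (u #11, v #13); then J (u #12, v #15) gives a common subsequence of length 8. The LCS DP gives dp[12][15] = 8, so this is optimal.

8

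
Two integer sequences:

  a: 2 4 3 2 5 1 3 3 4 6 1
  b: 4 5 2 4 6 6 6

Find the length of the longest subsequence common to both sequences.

Taking 4 [2,1], 2 [4,3], 4 [9,4], 6 [10,7] gives a common subsequence of length 4. dp[11][7] = 4 confirms this is the maximum.

4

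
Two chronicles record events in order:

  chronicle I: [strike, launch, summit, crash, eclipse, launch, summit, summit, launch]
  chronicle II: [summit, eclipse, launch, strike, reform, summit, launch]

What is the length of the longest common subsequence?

One common subsequence of length 5: summit (chronicle I #3, chronicle II #1), then eclipse (chronicle I #5, chronicle II #2), then launch (chronicle I #6, chronicle II #3), then summit (chronicle I #8, chronicle II #6), then launch (chronicle I #9, chronicle II #7), and the DP table's final entry dp[9][7] is also 5, so no common subsequence is longer.

5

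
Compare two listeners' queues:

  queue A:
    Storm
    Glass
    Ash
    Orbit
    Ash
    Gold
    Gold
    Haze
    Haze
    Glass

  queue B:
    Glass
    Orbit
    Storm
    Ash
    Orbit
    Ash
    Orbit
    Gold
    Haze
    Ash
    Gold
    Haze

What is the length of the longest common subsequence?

Pick Storm at queue A[1]=queue B[3] → Ash at queue A[3]=queue B[4] → Orbit at queue A[4]=queue B[5] → Ash at queue A[5]=queue B[6] → Gold at queue A[6]=queue B[8] → Gold at queue A[7]=queue B[11] → Haze at queue A[9]=queue B[12]; all 7 songs appear in both, in order, and the DP table's final entry dp[10][12] is also 7, so no common subsequence is longer.

7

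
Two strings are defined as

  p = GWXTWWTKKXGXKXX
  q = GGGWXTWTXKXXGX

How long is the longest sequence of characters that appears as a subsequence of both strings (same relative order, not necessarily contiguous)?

Taking G [1,3]; then W [2,4]; then X [3,5]; then T [4,6]; then W [6,7]; then T [7,8]; then K [8,10]; then X [10,12]; then G [11,13]; then X [15,14] gives a common subsequence of length 10. The LCS DP gives dp[15][14] = 10, so this is optimal.

10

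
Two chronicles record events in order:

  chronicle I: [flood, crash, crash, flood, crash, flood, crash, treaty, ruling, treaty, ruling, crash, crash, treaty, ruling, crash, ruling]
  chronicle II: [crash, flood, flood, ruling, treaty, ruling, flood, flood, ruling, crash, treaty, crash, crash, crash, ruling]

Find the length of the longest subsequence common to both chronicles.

10

One common subsequence of length 10: crash (chronicle I #3, chronicle II #1) → flood (chronicle I #4, chronicle II #2) → flood (chronicle I #6, chronicle II #3) → treaty (chronicle I #8, chronicle II #5) → ruling (chronicle I #9, chronicle II #9) → treaty (chronicle I #10, chronicle II #11) → crash (chronicle I #12, chronicle II #12) → crash (chronicle I #13, chronicle II #13) → crash (chronicle I #16, chronicle II #14) → ruling (chronicle I #17, chronicle II #15). dp[17][15] = 10 confirms this is the maximum.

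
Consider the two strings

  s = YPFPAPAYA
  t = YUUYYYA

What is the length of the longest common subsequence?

3

Let dp[i][j] be the LCS length of the first i characters of s and the first j characters of t. dp[i][j] = dp[i-1][j-1]+1 when the i-th and j-th characters match, else max(dp[i-1][j], dp[i][j-1]).
    ·  Y  U  U  Y  Y  Y  A
 ·  0  0  0  0  0  0  0  0
 Y  0  1  1  1  1  1  1  1
 P  0  1  1  1  1  1  1  1
 F  0  1  1  1  1  1  1  1
 P  0  1  1  1  1  1  1  1
 A  0  1  1  1  1  1  1  2
 P  0  1  1  1  1  1  1  2
 A  0  1  1  1  1  1  1  2
 Y  0  1  1  1  2  2  2  2
 A  0  1  1  1  2  2  2  3
dp[9][7] = 3. One LCS (by backtracking along matches): YYA.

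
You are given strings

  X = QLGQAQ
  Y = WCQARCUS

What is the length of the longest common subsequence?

Taking Q (X #4, Y #3) → A (X #5, Y #4) gives a common subsequence of length 2. dp[6][8] = 2 confirms this is the maximum.

2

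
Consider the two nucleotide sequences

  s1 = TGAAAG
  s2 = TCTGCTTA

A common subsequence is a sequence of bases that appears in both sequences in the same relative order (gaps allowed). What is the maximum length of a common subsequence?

3

Pick T (s1 #1, s2 #3), then G (s1 #2, s2 #4), then A (s1 #5, s2 #8); all 3 bases appear in both, in order. dp[6][8] = 3 confirms this is the maximum.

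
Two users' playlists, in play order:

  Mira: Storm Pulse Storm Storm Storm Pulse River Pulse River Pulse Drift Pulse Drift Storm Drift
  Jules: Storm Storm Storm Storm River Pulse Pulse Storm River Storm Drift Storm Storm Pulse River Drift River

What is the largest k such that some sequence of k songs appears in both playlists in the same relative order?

10

Match Storm (Mira #1, Jules #1), then Storm (Mira #3, Jules #2), then Storm (Mira #4, Jules #3), then Storm (Mira #5, Jules #4), then Pulse (Mira #6, Jules #6), then Pulse (Mira #8, Jules #7), then River (Mira #9, Jules #9), then Drift (Mira #11, Jules #11), then Pulse (Mira #12, Jules #14), then Drift (Mira #13, Jules #16) — 10 songs in the same relative order in both. The LCS DP gives dp[15][17] = 10, so this is optimal.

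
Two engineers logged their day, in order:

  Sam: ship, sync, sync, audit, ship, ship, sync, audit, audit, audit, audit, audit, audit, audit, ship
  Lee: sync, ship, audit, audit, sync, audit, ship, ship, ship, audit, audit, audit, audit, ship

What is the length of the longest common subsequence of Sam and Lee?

Taking ship (Sam #1, Lee #2), then sync (Sam #3, Lee #5), then audit (Sam #4, Lee #6), then ship (Sam #5, Lee #8), then ship (Sam #6, Lee #9), then audit (Sam #11, Lee #10), then audit (Sam #12, Lee #11), then audit (Sam #13, Lee #12), then audit (Sam #14, Lee #13), then ship (Sam #15, Lee #14) gives a common subsequence of length 10. The LCS DP gives dp[15][14] = 10, so this is optimal.

10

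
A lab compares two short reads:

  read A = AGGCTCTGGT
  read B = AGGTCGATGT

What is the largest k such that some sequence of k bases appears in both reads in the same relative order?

Let dp[i][j] be the LCS length of the first i bases of read A and the first j bases of read B. dp[i][j] = dp[i-1][j-1]+1 when the i-th and j-th bases match, else max(dp[i-1][j], dp[i][j-1]).
    ·  A  G  G  T  C  G  A  T  G  T
 ·  0  0  0  0  0  0  0  0  0  0  0
 A  0  1  1  1  1  1  1  1  1  1  1
 G  0  1  2  2  2  2  2  2  2  2  2
 G  0  1  2  3  3  3  3  3  3  3  3
 C  0  1  2  3  3  4  4  4  4  4  4
 T  0  1  2  3  4  4  4  4  5  5  5
 C  0  1  2  3  4  5  5  5  5  5  5
 T  0  1  2  3  4  5  5  5  6  6  6
 G  0  1  2  3  4  5  6  6  6  7  7
 G  0  1  2  3  4  5  6  6  6  7  7
 T  0  1  2  3  4  5  6  6  7  7  8
dp[10][10] = 8. One LCS (by backtracking along matches): AGGTCTGT.

8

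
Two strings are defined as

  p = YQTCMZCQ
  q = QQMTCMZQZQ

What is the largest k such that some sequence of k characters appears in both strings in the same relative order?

Let dp[i][j] be the LCS length of the first i characters of p and the first j characters of q. dp[i][j] = dp[i-1][j-1]+1 when the i-th and j-th characters match, else max(dp[i-1][j], dp[i][j-1]).
    ·  Q  Q  M  T  C  M  Z  Q  Z  Q
 ·  0  0  0  0  0  0  0  0  0  0  0
 Y  0  0  0  0  0  0  0  0  0  0  0
 Q  0  1  1  1  1  1  1  1  1  1  1
 T  0  1  1  1  2  2  2  2  2  2  2
 C  0  1  1  1  2  3  3  3  3  3  3
 M  0  1  1  2  2  3  4  4  4  4  4
 Z  0  1  1  2  2  3  4  5  5  5  5
 C  0  1  1  2  2  3  4  5  5  5  5
 Q  0  1  2  2  2  3  4  5  6  6  6
dp[8][10] = 6. One LCS (by backtracking along matches): QTCMZQ.

6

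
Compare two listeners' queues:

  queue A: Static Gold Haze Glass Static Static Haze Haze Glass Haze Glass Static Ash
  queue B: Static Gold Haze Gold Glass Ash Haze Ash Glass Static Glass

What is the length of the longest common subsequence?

7

Pick Static at queue A[1]=queue B[1]; then Gold at queue A[2]=queue B[2]; then Haze at queue A[3]=queue B[3]; then Glass at queue A[4]=queue B[5]; then Haze at queue A[7]=queue B[7]; then Glass at queue A[9]=queue B[9]; then Glass at queue A[11]=queue B[11]; all 7 songs appear in both, in order. The LCS DP gives dp[13][11] = 7, so this is optimal.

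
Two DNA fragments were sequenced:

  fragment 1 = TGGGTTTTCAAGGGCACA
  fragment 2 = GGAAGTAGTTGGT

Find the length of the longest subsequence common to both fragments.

8

Match G (fragment 1 #2, fragment 2 #1), then G (fragment 1 #3, fragment 2 #2), then G (fragment 1 #4, fragment 2 #5), then T (fragment 1 #5, fragment 2 #6), then T (fragment 1 #7, fragment 2 #9), then T (fragment 1 #8, fragment 2 #10), then G (fragment 1 #12, fragment 2 #11), then G (fragment 1 #13, fragment 2 #12) — 8 bases in the same relative order in both. Since dp[18][13] = 8, nothing longer is possible.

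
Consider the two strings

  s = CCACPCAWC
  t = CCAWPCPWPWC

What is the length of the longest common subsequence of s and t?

7

Let dp[i][j] be the LCS length of the first i characters of s and the first j characters of t. dp[i][j] = dp[i-1][j-1]+1 when the i-th and j-th characters match, else max(dp[i-1][j], dp[i][j-1]).
    ·  C  C  A  W  P  C  P  W  P  W  C
 ·  0  0  0  0  0  0  0  0  0  0  0  0
 C  0  1  1  1  1  1  1  1  1  1  1  1
 C  0  1  2  2  2  2  2  2  2  2  2  2
 A  0  1  2  3  3  3  3  3  3  3  3  3
 C  0  1  2  3  3  3  4  4  4  4  4  4
 P  0  1  2  3  3  4  4  5  5  5  5  5
 C  0  1  2  3  3  4  5  5  5  5  5  6
 A  0  1  2  3  3  4  5  5  5  5  5  6
 W  0  1  2  3  4  4  5  5  6  6  6  6
 C  0  1  2  3  4  4  5  5  6  6  6  7
dp[9][11] = 7. One LCS (by backtracking along matches): CCACPWC.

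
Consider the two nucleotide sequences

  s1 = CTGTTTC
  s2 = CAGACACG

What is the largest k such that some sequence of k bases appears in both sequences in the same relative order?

3

Taking C (s1 #1, s2 #1), G (s1 #3, s2 #3), C (s1 #7, s2 #7) gives a common subsequence of length 3, and the DP table's final entry dp[7][8] is also 3, so no common subsequence is longer.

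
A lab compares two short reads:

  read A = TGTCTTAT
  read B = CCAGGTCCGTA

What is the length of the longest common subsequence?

Let dp[i][j] be the LCS length of the first i bases of read A and the first j bases of read B. dp[i][j] = dp[i-1][j-1]+1 when the i-th and j-th bases match, else max(dp[i-1][j], dp[i][j-1]).
    ·  C  C  A  G  G  T  C  C  G  T  A
 ·  0  0  0  0  0  0  0  0  0  0  0  0
 T  0  0  0  0  0  0  1  1  1  1  1  1
 G  0  0  0  0  1  1  1  1  1  2  2  2
 T  0  0  0  0  1  1  2  2  2  2  3  3
 C  0  1  1  1  1  1  2  3  3  3  3  3
 T  0  1  1  1  1  1  2  3  3  3  4  4
 T  0  1  1  1  1  1  2  3  3  3  4  4
 A  0  1  1  2  2  2  2  3  3  3  4  5
 T  0  1  1  2  2  2  3  3  3  3  4  5
dp[8][11] = 5. One LCS (by backtracking along matches): GTCTA.

5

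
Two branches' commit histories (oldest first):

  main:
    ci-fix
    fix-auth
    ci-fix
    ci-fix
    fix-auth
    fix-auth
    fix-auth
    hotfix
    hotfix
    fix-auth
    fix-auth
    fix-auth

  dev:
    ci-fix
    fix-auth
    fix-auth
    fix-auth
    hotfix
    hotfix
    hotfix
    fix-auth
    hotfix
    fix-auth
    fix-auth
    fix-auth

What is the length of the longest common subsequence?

9

One common subsequence of length 9: ci-fix [1,1] → fix-auth [2,2] → fix-auth [5,3] → fix-auth [6,4] → fix-auth [7,8] → hotfix [9,9] → fix-auth [10,10] → fix-auth [11,11] → fix-auth [12,12]. The LCS DP gives dp[12][12] = 9, so this is optimal.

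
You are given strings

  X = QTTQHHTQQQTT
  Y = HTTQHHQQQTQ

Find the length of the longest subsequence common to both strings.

9

One common subsequence of length 9: T at X[2]=Y[2] → T at X[3]=Y[3] → Q at X[4]=Y[4] → H at X[5]=Y[5] → H at X[6]=Y[6] → Q at X[8]=Y[7] → Q at X[9]=Y[8] → Q at X[10]=Y[9] → T at X[11]=Y[10]. The LCS DP gives dp[12][11] = 9, so this is optimal.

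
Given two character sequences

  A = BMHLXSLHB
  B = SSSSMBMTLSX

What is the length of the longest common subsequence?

Pick B at A[1]=B[6]; then M at A[2]=B[7]; then L at A[4]=B[9]; then X at A[5]=B[11]; all 4 characters appear in both, in order. dp[9][11] = 4 confirms this is the maximum.

4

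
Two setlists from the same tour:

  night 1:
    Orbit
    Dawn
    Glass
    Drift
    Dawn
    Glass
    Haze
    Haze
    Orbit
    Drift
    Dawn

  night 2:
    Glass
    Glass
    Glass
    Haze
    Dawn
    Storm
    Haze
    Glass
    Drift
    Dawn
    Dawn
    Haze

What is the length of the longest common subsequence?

Taking Glass at night 1[3]=night 2[2], then Glass at night 1[6]=night 2[3], then Haze at night 1[7]=night 2[4], then Haze at night 1[8]=night 2[7], then Drift at night 1[10]=night 2[9], then Dawn at night 1[11]=night 2[11] gives a common subsequence of length 6. dp[11][12] = 6 confirms this is the maximum.

6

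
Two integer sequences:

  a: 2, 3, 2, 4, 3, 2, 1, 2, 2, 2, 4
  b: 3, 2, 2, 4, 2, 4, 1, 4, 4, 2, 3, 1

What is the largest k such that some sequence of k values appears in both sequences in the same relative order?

Pick 2 [1,2] → 2 [3,3] → 4 [4,4] → 2 [6,5] → 1 [7,7] → 2 [8,10]; all 6 values appear in both, in order. Since dp[11][12] = 6, nothing longer is possible.

6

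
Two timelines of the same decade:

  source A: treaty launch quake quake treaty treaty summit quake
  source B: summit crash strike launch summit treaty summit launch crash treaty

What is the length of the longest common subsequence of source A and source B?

3

Pick treaty (source A #1, source B #6) → launch (source A #2, source B #8) → treaty (source A #6, source B #10); all 3 events appear in both, in order. dp[8][10] = 3 confirms this is the maximum.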